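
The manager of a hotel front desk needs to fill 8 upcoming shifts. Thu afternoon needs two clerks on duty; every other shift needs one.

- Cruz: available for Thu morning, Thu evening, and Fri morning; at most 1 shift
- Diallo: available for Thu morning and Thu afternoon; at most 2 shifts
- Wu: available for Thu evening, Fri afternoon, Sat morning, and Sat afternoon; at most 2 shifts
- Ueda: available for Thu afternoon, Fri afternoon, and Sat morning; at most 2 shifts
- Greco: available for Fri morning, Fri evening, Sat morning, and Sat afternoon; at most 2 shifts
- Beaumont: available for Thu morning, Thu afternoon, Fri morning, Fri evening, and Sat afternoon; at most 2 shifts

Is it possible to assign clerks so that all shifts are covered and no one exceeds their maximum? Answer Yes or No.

Yes

One valid schedule: Thu morning→Diallo, Thu afternoon→Diallo+Ueda, Thu evening→Cruz, Fri morning→Greco, Fri afternoon→Wu, Fri evening→Greco, Sat morning→Wu, Sat afternoon→Beaumont.
Loads: Cruz 1/1, Diallo 2/2, Wu 2/2, Ueda 1/2, Greco 2/2, Beaumont 1/2 — all within limits.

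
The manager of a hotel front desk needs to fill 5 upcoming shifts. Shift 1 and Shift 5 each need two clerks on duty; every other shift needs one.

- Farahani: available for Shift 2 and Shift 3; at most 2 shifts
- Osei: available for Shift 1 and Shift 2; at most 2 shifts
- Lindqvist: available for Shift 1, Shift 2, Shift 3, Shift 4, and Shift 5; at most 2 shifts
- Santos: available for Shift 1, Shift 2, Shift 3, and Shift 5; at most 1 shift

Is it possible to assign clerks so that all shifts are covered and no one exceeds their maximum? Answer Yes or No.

Total capacity is 7 and 7 slots are needed, so capacity alone doesn't rule it out.
Shifts {Shift 1, Shift 4, Shift 5} need 5 worker-slots in total, but the clerks available for any of those shifts (Osei, Lindqvist, and Santos) can supply at most 4 among them. So no valid schedule exists.

No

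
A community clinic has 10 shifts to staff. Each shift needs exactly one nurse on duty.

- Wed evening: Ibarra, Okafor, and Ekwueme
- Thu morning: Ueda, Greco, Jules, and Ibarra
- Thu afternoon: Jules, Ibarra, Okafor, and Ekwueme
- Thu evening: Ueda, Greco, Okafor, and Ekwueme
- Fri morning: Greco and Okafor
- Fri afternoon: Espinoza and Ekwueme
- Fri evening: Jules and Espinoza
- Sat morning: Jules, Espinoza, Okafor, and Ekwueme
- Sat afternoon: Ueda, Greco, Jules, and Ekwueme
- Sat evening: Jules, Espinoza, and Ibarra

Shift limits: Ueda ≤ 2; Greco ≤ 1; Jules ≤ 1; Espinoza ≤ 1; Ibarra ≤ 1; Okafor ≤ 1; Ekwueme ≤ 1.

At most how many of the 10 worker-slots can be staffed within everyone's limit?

Total capacity across all nurses is 2+1+1+1+1+1+1 = 8, and 10 slots are needed, so at most 8 can be filled.
An assignment achieving 8: Wed evening→Ibarra, Thu morning→Ueda, Thu afternoon→Okafor, Thu evening→Ueda, Fri morning→Greco, Fri afternoon→Espinoza, Fri evening→Jules, Sat morning→Ekwueme.
Loads: Ueda 2/2, Greco 1/1, Jules 1/1, Espinoza 1/1, Ibarra 1/1, Okafor 1/1, Ekwueme 1/1.

8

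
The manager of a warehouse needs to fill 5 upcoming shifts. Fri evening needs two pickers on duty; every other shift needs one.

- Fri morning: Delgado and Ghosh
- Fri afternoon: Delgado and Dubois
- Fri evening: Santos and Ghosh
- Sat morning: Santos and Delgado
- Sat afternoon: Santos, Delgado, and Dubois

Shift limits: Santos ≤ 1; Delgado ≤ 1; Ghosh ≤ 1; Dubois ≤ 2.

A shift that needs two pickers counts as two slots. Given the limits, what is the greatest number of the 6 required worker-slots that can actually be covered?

5

Total capacity across all pickers is 1+1+1+2 = 5, and 6 slots are needed, so at most 5 can be filled.
An assignment achieving 5: Fri morning→Delgado, Fri afternoon→Dubois, Fri evening→Santos+Ghosh, Sat afternoon→Dubois.
Loads: Santos 1/1, Delgado 1/1, Ghosh 1/1, Dubois 2/2.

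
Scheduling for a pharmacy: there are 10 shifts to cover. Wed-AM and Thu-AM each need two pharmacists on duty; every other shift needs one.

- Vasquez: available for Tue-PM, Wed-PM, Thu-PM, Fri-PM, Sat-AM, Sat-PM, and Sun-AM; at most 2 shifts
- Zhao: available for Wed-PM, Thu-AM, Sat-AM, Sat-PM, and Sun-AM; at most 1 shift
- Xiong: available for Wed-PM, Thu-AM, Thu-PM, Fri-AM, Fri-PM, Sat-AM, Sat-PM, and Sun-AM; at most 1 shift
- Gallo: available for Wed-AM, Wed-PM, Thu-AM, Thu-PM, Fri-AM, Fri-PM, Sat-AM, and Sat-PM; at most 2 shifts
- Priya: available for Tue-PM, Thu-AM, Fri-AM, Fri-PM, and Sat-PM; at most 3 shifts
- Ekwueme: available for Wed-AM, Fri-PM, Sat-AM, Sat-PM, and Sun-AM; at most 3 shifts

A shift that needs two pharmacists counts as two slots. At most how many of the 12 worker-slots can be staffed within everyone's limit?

Total capacity across all pharmacists is 2+1+1+2+3+3 = 12, and 12 slots are needed, so at most 12 can be filled.
An assignment achieving 12: Tue-PM→Vasquez, Wed-AM→Gallo+Ekwueme, Wed-PM→Zhao, Thu-AM→Gallo+Priya, Thu-PM→Vasquez, Fri-AM→Xiong, Fri-PM→Priya, Sat-AM→Ekwueme, Sat-PM→Priya, Sun-AM→Ekwueme.
Loads: Vasquez 2/2, Zhao 1/1, Xiong 1/1, Gallo 2/2, Priya 3/3, Ekwueme 3/3.

12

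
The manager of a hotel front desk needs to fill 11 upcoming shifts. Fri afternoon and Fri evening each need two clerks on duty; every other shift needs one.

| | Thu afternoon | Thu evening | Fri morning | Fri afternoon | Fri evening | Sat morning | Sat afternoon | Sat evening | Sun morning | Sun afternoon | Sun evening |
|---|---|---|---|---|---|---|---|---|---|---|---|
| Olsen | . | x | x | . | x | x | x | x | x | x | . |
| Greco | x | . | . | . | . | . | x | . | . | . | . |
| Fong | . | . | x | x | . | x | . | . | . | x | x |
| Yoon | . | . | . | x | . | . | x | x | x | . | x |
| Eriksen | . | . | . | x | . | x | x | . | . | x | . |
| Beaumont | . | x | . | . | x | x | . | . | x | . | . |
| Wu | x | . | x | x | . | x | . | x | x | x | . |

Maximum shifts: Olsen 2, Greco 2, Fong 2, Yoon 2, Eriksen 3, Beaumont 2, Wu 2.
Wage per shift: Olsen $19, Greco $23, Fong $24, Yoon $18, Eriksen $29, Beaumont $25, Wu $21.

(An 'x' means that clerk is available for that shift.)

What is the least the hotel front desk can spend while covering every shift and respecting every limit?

Fri evening can only be covered by Olsen and Beaumont, so that assignment is forced.
Picking the cheapest available clerk for each shift independently would cost $252, but that ignores the shift limits.
An optimal schedule: Thu afternoon→Greco, Thu evening→Olsen, Fri morning→Wu, Fri afternoon→Fong+Eriksen, Fri evening→Olsen+Beaumont, Sat morning→Beaumont, Sat afternoon→Greco, Sat evening→Yoon, Sun morning→Wu, Sun afternoon→Fong, Sun evening→Yoon.
Total: 23 + 19 + 21 + 24 + 29 + 19 + 25 + 25 + 23 + 18 + 21 + 24 + 18 = $289.

$289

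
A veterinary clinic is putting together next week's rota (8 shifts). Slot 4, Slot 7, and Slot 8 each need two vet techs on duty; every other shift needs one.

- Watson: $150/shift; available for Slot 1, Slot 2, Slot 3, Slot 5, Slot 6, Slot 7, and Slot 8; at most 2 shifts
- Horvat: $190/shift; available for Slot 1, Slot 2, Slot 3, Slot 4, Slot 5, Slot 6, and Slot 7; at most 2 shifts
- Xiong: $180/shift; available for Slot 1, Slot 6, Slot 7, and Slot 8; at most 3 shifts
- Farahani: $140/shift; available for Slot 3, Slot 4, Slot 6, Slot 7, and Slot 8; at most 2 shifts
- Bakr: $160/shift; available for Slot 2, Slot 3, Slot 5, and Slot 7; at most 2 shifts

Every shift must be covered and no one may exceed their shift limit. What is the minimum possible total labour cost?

Slot 4 can only be covered by Horvat and Farahani, so that assignment is forced.
Picking the cheapest available vet tech for each shift independently would cost $1640, but that ignores the shift limits.
An optimal schedule: Slot 1→Watson, Slot 2→Watson, Slot 3→Bakr, Slot 4→Horvat+Farahani, Slot 5→Horvat, Slot 6→Xiong, Slot 7→Xiong+Bakr, Slot 8→Xiong+Farahani.
Total: 150 + 150 + 160 + 190 + 140 + 190 + 180 + 180 + 160 + 180 + 140 = $1820.

$1820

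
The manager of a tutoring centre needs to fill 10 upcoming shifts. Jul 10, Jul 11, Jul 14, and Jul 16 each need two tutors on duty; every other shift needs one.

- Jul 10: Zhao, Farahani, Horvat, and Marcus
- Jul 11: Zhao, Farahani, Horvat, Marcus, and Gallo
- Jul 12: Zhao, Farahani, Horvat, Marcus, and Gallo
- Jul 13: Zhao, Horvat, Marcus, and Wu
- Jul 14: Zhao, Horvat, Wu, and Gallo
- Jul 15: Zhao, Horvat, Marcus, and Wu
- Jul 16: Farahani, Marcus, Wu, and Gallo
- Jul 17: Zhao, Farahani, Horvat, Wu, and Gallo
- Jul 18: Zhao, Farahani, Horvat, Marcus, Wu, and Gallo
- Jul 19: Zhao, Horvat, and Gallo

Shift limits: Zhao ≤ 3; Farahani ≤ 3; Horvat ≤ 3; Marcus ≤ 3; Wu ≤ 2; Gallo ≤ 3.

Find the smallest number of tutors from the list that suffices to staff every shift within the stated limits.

14 slots to fill and no one can take more than 3, so at least ⌈14/3⌉ = 5 tutors are needed.
Zhao, Farahani, Horvat, Marcus, and Wu alone can cover everything: Jul 10→Farahani+Marcus, Jul 11→Farahani+Marcus, Jul 12→Zhao, Jul 13→Horvat, Jul 14→Zhao+Horvat, Jul 15→Horvat, Jul 16→Farahani+Marcus, Jul 17→Wu, Jul 18→Wu, Jul 19→Zhao.

5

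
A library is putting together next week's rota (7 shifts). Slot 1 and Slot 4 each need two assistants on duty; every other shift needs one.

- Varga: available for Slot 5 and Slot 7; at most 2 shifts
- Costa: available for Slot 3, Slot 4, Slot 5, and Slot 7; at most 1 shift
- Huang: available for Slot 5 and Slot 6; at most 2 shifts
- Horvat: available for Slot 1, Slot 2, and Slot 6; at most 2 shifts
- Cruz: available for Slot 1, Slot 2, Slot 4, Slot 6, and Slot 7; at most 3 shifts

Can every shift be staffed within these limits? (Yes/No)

No

Total capacity is 10 and 9 slots are needed, so capacity alone doesn't rule it out.
Shifts {Slot 3, Slot 4} need 3 worker-slots in total, but the assistants available for any of those shifts (Costa and Cruz) can supply at most 2 among them. So no valid schedule exists.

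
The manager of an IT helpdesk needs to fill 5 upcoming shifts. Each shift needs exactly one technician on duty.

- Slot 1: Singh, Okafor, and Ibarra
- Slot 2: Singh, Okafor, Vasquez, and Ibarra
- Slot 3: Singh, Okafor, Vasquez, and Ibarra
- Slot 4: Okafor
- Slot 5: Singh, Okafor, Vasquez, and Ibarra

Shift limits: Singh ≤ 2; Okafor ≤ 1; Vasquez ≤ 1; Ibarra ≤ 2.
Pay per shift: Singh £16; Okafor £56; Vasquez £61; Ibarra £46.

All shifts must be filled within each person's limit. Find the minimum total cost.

Slot 4 can only be covered by Okafor, so that assignment is forced.
Picking the cheapest available technician for each shift independently would cost £120, but that ignores the shift limits.
An optimal schedule: Slot 1→Singh, Slot 2→Singh, Slot 3→Ibarra, Slot 4→Okafor, Slot 5→Ibarra.
Total: 16 + 16 + 46 + 56 + 46 = £180.

£180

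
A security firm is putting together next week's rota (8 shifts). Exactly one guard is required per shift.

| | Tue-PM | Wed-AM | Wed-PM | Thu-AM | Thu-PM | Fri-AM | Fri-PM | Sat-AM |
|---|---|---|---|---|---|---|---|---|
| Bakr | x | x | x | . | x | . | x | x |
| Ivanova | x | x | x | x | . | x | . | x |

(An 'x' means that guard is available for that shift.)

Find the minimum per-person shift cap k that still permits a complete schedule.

With 2 guards and 8 worker-slots to fill, someone must work at least ⌈8/2⌉ = 4 shifts, so k ≥ 4.
k = 4 works: Tue-PM→Bakr, Wed-AM→Bakr, Wed-PM→Ivanova, Thu-AM→Ivanova, Thu-PM→Bakr, Fri-AM→Ivanova, Fri-PM→Bakr, Sat-AM→Ivanova.
Loads: Bakr 4, Ivanova 4 — all ≤ 4.

4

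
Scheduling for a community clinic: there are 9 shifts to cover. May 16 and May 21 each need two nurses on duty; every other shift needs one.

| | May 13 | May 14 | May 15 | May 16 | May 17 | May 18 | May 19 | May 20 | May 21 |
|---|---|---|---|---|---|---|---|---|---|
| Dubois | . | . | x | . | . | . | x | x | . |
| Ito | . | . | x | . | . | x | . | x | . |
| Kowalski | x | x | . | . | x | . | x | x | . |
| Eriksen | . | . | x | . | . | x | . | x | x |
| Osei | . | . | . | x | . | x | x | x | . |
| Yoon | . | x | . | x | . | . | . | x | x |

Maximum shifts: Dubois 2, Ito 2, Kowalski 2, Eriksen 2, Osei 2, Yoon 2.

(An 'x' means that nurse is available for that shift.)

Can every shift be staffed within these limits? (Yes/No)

No

Total capacity is 12 and 11 slots are needed, so capacity alone doesn't rule it out.
Shifts {May 13, May 14, May 16, May 17, May 21} need 7 worker-slots in total, but the nurses available for any of those shifts (Kowalski, Eriksen, Osei, and Yoon) can supply at most 6 among them. So no valid schedule exists.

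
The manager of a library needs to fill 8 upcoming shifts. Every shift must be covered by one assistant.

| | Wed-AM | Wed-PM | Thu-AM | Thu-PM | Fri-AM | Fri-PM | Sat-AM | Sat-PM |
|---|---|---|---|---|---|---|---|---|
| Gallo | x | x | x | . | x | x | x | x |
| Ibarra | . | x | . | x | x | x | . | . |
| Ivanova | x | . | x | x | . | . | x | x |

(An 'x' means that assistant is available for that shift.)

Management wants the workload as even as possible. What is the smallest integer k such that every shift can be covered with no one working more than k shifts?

3

With 3 assistants and 8 worker-slots to fill, someone must work at least ⌈8/3⌉ = 3 shifts, so k ≥ 3.
k = 3 works: Wed-AM→Gallo, Wed-PM→Gallo, Thu-AM→Gallo, Thu-PM→Ibarra, Fri-AM→Ibarra, Fri-PM→Ibarra, Sat-AM→Ivanova, Sat-PM→Ivanova.
Loads: Gallo 3, Ibarra 3, Ivanova 2 — all ≤ 3.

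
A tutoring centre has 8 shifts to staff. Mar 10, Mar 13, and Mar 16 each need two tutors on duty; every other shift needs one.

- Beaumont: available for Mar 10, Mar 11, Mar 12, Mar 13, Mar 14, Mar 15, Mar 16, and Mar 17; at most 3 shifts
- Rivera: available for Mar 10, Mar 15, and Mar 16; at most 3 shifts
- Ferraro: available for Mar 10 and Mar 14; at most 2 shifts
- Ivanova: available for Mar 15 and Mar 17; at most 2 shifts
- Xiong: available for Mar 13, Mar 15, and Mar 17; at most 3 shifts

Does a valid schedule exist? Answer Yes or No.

Total capacity is 13 and 11 slots are needed, so capacity alone doesn't rule it out.
Shifts {Mar 11, Mar 12, Mar 13, Mar 16} need 6 worker-slots in total, but the tutors available for any of those shifts (Beaumont, Rivera, and Xiong) can supply at most 5 among them. So no valid schedule exists.

No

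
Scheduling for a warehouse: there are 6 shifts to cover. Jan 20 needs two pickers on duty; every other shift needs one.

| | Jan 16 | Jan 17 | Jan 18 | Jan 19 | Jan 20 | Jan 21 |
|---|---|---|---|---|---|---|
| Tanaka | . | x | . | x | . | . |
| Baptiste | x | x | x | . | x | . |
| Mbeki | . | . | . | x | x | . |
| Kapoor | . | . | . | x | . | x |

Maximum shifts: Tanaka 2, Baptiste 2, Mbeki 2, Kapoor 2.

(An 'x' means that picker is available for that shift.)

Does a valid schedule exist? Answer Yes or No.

Total capacity is 8 and 7 slots are needed, so capacity alone doesn't rule it out.
Shifts {Jan 16, Jan 18, Jan 20} need 4 worker-slots in total, but the pickers available for any of those shifts (Baptiste and Mbeki) can supply at most 3 among them. So no valid schedule exists.

No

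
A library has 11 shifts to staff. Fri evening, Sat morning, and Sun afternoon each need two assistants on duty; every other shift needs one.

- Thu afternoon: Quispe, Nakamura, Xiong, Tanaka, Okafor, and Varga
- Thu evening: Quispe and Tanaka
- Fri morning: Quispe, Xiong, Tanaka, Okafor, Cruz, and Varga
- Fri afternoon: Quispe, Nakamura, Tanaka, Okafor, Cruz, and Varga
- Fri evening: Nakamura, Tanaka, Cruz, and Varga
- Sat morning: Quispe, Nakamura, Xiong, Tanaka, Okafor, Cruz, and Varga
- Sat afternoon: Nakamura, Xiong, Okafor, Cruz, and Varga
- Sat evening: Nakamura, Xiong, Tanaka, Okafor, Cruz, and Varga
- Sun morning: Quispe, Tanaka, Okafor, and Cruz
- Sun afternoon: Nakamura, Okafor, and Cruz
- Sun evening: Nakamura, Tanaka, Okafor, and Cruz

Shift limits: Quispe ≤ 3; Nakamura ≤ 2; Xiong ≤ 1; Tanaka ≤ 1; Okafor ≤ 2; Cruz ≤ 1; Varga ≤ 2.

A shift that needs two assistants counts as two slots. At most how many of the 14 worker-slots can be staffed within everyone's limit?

12

Total capacity across all assistants is 3+2+1+1+2+1+2 = 12, and 14 slots are needed, so at most 12 can be filled.
An assignment achieving 12: Thu afternoon→Quispe, Thu evening→Quispe, Fri morning→Cruz, Fri afternoon→Varga, Fri evening→Nakamura+Tanaka, Sat afternoon→Xiong, Sat evening→Varga, Sun morning→Quispe, Sun afternoon→Nakamura+Okafor, Sun evening→Okafor.
Loads: Quispe 3/3, Nakamura 2/2, Xiong 1/1, Tanaka 1/1, Okafor 2/2, Cruz 1/1, Varga 2/2.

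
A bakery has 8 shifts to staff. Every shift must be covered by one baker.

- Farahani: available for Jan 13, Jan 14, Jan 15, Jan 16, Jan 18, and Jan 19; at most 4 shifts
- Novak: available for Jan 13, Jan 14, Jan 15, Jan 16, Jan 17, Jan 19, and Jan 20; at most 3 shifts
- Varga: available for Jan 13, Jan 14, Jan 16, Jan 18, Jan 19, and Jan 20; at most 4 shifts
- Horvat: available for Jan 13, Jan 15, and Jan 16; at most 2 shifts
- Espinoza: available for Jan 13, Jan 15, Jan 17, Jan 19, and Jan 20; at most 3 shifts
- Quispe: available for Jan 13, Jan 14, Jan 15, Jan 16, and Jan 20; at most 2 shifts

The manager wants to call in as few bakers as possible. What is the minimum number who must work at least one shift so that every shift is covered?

3

8 slots to fill and no one can take more than 4, so at least ⌈8/4⌉ = 2 bakers are needed.
No set of 2 bakers can cover every shift (each such set leaves at least one shift with no one available or exceeds a cap).
Farahani, Novak, and Varga alone can cover everything: Jan 13→Farahani, Jan 14→Farahani, Jan 15→Farahani, Jan 16→Novak, Jan 17→Novak, Jan 18→Farahani, Jan 19→Varga, Jan 20→Novak.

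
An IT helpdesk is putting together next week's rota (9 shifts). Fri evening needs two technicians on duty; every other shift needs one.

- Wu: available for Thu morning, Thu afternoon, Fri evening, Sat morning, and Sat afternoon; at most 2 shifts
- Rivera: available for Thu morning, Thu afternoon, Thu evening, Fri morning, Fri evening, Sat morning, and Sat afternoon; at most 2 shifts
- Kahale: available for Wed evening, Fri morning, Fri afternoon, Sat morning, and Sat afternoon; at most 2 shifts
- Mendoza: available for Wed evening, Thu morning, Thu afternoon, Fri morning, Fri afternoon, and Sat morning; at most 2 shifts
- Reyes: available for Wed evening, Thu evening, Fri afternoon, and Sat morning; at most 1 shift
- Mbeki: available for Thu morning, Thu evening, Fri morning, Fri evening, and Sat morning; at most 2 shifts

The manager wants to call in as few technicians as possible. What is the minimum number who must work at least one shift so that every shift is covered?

10 slots to fill and no one can take more than 2, so at least ⌈10/2⌉ = 5 technicians are needed.
Wu, Rivera, Kahale, Mendoza, and Mbeki alone can cover everything: Wed evening→Kahale, Thu morning→Mendoza, Thu afternoon→Wu, Thu evening→Rivera, Fri morning→Mendoza, Fri afternoon→Kahale, Fri evening→Wu+Mbeki, Sat morning→Mbeki, Sat afternoon→Rivera.

5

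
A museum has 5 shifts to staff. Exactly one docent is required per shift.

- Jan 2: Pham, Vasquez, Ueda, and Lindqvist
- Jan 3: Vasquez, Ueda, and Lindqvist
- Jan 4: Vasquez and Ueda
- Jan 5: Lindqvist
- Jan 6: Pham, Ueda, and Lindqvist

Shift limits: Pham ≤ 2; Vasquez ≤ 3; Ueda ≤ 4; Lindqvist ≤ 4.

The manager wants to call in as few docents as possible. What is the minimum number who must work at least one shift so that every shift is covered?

5 slots to fill and no one can take more than 4, so at least ⌈5/4⌉ = 2 docents are needed.
Vasquez and Lindqvist alone can cover everything: Jan 2→Vasquez, Jan 3→Vasquez, Jan 4→Vasquez, Jan 5→Lindqvist, Jan 6→Lindqvist.

2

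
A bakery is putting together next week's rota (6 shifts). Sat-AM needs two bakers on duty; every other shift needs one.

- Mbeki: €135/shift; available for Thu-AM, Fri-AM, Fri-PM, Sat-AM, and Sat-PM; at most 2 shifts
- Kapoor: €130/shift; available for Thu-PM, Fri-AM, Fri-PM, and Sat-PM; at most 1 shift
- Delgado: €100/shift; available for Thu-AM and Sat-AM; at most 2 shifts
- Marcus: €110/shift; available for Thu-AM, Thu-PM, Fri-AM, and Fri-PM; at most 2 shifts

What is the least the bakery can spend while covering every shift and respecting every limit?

€820

Sat-AM can only be covered by Mbeki and Delgado, so that assignment is forced.
Picking the cheapest available baker for each shift independently would cost €795, but that ignores the shift limits.
An optimal schedule: Thu-AM→Delgado, Thu-PM→Kapoor, Fri-AM→Marcus, Fri-PM→Marcus, Sat-AM→Mbeki+Delgado, Sat-PM→Mbeki.
Total: 100 + 130 + 110 + 110 + 135 + 100 + 135 = €820.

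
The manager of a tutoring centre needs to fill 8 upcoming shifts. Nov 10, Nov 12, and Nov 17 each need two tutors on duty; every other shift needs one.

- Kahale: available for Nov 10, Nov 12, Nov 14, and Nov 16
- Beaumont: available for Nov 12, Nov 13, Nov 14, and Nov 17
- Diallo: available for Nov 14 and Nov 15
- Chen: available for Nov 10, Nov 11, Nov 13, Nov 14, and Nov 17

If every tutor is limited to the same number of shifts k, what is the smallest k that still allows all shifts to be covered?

3

With 4 tutors and 11 worker-slots to fill, someone must work at least ⌈11/4⌉ = 3 shifts, so k ≥ 3.
k = 3 works: Nov 10→Kahale+Chen, Nov 11→Chen, Nov 12→Kahale+Beaumont, Nov 13→Beaumont, Nov 14→Diallo, Nov 15→Diallo, Nov 16→Kahale, Nov 17→Beaumont+Chen.
Loads: Kahale 3, Beaumont 3, Diallo 2, Chen 3 — all ≤ 3.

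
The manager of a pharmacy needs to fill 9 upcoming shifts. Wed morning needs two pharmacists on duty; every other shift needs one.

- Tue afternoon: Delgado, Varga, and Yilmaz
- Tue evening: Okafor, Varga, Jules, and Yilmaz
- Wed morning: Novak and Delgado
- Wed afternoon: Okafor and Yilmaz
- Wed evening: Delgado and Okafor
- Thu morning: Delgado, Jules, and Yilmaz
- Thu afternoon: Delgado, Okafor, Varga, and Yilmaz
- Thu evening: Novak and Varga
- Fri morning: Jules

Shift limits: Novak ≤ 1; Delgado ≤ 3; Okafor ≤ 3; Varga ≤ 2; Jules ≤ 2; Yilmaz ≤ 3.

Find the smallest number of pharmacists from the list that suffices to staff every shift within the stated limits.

5

10 slots to fill and no one can take more than 3, so at least ⌈10/3⌉ = 4 pharmacists are needed.
Shifts {Wed morning, Wed afternoon, Thu evening, Fri morning} need 5 slots, but among the pharmacists available for them (Novak, Delgado, Okafor, Varga, Jules, and Yilmaz) any 4 together supply at most 4. So 4 pharmacists are not enough.
Novak, Delgado, Okafor, Varga, and Jules alone can cover everything: Tue afternoon→Delgado, Tue evening→Okafor, Wed morning→Novak+Delgado, Wed afternoon→Okafor, Wed evening→Delgado, Thu morning→Jules, Thu afternoon→Okafor, Thu evening→Varga, Fri morning→Jules.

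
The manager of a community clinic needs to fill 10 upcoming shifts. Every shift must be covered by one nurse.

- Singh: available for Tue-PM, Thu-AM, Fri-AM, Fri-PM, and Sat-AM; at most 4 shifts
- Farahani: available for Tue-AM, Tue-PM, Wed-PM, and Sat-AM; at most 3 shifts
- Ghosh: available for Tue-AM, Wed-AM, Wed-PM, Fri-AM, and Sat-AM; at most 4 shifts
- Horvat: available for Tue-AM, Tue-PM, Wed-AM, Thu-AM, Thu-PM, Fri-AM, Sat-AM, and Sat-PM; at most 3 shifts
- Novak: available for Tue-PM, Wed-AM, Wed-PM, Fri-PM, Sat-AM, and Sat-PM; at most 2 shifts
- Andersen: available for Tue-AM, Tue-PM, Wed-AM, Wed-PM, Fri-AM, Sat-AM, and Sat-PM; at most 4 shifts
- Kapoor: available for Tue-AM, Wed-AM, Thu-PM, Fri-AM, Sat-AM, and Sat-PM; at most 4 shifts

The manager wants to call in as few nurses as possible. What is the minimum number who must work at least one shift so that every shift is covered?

3

10 slots to fill and no one can take more than 4, so at least ⌈10/4⌉ = 3 nurses are needed.
Singh, Farahani, and Horvat alone can cover everything: Tue-AM→Farahani, Tue-PM→Singh, Wed-AM→Horvat, Wed-PM→Farahani, Thu-AM→Singh, Thu-PM→Horvat, Fri-AM→Singh, Fri-PM→Singh, Sat-AM→Farahani, Sat-PM→Horvat.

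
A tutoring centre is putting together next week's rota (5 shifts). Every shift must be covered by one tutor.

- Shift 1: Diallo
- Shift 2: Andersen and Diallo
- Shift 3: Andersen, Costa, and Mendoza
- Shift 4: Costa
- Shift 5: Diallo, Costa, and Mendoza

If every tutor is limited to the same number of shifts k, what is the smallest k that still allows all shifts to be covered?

2

With 4 tutors and 5 worker-slots to fill, someone must work at least ⌈5/4⌉ = 2 shifts, so k ≥ 2.
k = 2 works: Shift 1→Diallo, Shift 2→Andersen, Shift 3→Andersen, Shift 4→Costa, Shift 5→Diallo.
Loads: Andersen 2, Diallo 2, Costa 1, Mendoza 0 — all ≤ 2.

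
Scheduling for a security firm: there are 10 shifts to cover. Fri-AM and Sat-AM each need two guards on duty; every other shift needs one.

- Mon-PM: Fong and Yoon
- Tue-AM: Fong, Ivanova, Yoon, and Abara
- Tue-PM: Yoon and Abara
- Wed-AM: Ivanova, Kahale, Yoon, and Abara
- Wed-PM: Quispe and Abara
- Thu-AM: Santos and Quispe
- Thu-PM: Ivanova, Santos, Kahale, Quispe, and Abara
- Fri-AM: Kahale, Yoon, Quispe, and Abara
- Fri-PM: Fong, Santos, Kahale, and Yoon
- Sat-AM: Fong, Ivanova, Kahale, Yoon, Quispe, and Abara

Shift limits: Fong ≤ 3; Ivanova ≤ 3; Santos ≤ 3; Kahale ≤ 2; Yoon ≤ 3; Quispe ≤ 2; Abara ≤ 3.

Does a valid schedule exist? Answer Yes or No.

One valid schedule: Mon-PM→Fong, Tue-AM→Fong, Tue-PM→Yoon, Wed-AM→Ivanova, Wed-PM→Quispe, Thu-AM→Santos, Thu-PM→Ivanova, Fri-AM→Kahale+Yoon, Fri-PM→Fong, Sat-AM→Ivanova+Kahale.
Loads: Fong 3/3, Ivanova 3/3, Santos 1/3, Kahale 2/2, Yoon 2/3, Quispe 1/2, Abara 0/3 — all within limits.

Yes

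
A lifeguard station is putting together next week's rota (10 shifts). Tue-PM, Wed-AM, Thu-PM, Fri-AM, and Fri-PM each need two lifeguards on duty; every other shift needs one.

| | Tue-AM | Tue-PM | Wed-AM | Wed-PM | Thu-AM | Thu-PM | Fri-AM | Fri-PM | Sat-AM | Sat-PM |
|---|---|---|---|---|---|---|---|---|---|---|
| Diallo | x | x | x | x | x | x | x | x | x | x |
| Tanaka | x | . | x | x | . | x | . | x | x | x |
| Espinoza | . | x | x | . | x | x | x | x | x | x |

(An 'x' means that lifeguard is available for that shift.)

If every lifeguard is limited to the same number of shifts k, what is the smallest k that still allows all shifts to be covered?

With 3 lifeguards and 15 worker-slots to fill, someone must work at least ⌈15/3⌉ = 5 shifts, so k ≥ 5.
k = 5 works: Tue-AM→Diallo, Tue-PM→Diallo+Espinoza, Wed-AM→Tanaka+Espinoza, Wed-PM→Diallo, Thu-AM→Diallo, Thu-PM→Tanaka+Espinoza, Fri-AM→Diallo+Espinoza, Fri-PM→Tanaka+Espinoza, Sat-AM→Tanaka, Sat-PM→Tanaka.
Loads: Diallo 5, Tanaka 5, Espinoza 5 — all ≤ 5.

5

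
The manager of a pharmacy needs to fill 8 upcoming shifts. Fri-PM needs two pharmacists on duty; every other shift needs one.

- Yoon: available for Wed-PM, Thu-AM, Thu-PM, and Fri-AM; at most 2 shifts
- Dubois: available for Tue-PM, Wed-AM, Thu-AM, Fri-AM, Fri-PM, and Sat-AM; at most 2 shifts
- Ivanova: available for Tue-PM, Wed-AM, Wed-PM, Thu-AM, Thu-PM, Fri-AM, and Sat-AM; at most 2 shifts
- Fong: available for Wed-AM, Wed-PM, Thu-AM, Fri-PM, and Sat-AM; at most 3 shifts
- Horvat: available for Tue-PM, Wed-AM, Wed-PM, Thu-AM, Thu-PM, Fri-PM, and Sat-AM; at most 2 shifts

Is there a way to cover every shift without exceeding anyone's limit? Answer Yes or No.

Yes

One valid schedule: Tue-PM→Dubois, Wed-AM→Ivanova, Wed-PM→Ivanova, Thu-AM→Fong, Thu-PM→Yoon, Fri-AM→Yoon, Fri-PM→Dubois+Fong, Sat-AM→Fong.
Loads: Yoon 2/2, Dubois 2/2, Ivanova 2/2, Fong 3/3, Horvat 0/2 — all within limits.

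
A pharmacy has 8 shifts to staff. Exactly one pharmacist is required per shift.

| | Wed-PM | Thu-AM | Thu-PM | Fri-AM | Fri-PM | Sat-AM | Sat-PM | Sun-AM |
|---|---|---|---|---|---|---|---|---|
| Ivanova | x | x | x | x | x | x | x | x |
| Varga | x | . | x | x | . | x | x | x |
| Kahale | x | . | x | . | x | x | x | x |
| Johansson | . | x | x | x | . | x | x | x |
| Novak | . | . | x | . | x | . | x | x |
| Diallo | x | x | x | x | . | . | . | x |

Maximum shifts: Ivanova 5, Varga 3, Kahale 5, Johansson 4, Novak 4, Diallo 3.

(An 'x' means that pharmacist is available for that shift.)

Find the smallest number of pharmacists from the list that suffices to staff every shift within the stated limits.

2

8 slots to fill and no one can take more than 5, so at least ⌈8/5⌉ = 2 pharmacists are needed.
Ivanova and Varga alone can cover everything: Wed-PM→Ivanova, Thu-AM→Ivanova, Thu-PM→Ivanova, Fri-AM→Ivanova, Fri-PM→Ivanova, Sat-AM→Varga, Sat-PM→Varga, Sun-AM→Varga.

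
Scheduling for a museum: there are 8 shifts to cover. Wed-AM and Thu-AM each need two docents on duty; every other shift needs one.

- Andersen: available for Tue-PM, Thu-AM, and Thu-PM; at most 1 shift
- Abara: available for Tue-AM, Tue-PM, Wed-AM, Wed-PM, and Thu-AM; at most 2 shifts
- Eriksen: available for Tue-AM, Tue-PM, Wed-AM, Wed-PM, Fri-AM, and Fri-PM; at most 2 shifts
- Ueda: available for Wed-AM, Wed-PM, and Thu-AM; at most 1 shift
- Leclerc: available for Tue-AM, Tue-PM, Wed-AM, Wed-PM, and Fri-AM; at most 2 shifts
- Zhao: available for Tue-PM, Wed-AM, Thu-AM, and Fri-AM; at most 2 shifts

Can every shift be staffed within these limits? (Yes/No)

Thu-PM can only be covered by Andersen, so that assignment is forced.
Fri-PM can only be covered by Eriksen, so that assignment is forced.
One valid schedule: Tue-AM→Abara, Tue-PM→Leclerc, Wed-AM→Leclerc+Zhao, Wed-PM→Abara, Thu-AM→Ueda+Zhao, Thu-PM→Andersen, Fri-AM→Eriksen, Fri-PM→Eriksen.
Loads: Andersen 1/1, Abara 2/2, Eriksen 2/2, Ueda 1/1, Leclerc 2/2, Zhao 2/2 — all within limits.

Yes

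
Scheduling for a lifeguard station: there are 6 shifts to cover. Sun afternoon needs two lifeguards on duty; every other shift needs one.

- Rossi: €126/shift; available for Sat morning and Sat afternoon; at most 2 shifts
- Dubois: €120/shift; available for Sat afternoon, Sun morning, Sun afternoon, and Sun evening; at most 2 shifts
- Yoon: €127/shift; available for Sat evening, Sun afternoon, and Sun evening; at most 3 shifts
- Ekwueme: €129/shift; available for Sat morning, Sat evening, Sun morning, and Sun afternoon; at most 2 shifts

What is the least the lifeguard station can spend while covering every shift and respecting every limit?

€873

Picking the cheapest available lifeguard for each shift independently would cost €860, but that ignores the shift limits.
An optimal schedule: Sat morning→Rossi, Sat afternoon→Rossi, Sat evening→Yoon, Sun morning→Dubois, Sun afternoon→Dubois+Yoon, Sun evening→Yoon.
Total: 126 + 126 + 127 + 120 + 120 + 127 + 127 = €873.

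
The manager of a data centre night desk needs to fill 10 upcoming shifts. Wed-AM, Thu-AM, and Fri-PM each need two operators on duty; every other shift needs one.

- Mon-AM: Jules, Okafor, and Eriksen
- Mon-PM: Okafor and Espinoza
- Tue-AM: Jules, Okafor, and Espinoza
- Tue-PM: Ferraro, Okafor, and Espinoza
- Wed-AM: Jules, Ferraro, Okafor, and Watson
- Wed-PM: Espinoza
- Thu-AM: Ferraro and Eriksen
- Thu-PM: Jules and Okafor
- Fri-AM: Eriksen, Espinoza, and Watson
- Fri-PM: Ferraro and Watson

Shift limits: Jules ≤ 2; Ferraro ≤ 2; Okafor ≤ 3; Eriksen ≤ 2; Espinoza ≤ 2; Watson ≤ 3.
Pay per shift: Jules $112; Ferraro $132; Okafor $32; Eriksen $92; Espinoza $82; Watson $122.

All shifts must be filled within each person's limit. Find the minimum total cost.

$1176

Wed-PM can only be covered by Espinoza, so that assignment is forced.
Thu-AM can only be covered by Ferraro and Eriksen, so that assignment is forced.
Fri-PM can only be covered by Ferraro and Watson, so that assignment is forced.
Picking the cheapest available operator for each shift independently would cost $946, but that ignores the shift limits.
An optimal schedule: Mon-AM→Jules, Mon-PM→Okafor, Tue-AM→Okafor, Tue-PM→Espinoza, Wed-AM→Okafor+Watson, Wed-PM→Espinoza, Thu-AM→Ferraro+Eriksen, Thu-PM→Jules, Fri-AM→Eriksen, Fri-PM→Ferraro+Watson.
Total: 112 + 32 + 32 + 82 + 32 + 122 + 82 + 132 + 92 + 112 + 92 + 132 + 122 = $1176.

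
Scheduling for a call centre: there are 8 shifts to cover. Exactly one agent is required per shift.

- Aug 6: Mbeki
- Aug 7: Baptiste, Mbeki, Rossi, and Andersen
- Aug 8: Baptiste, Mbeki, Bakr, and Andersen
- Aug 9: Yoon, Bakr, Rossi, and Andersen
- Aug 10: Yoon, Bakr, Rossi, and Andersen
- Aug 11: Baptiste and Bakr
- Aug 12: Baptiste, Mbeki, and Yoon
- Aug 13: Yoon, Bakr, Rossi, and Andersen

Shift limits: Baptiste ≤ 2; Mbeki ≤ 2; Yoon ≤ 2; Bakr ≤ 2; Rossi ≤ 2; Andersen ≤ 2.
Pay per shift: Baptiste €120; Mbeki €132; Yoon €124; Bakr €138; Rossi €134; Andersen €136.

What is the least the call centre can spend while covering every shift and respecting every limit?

Aug 6 can only be covered by Mbeki, so that assignment is forced.
Picking the cheapest available agent for each shift independently would cost €984, but that ignores the shift limits.
An optimal schedule: Aug 6→Mbeki, Aug 7→Rossi, Aug 8→Mbeki, Aug 9→Yoon, Aug 10→Yoon, Aug 11→Baptiste, Aug 12→Baptiste, Aug 13→Rossi.
Total: 132 + 134 + 132 + 124 + 124 + 120 + 120 + 134 = €1020.

€1020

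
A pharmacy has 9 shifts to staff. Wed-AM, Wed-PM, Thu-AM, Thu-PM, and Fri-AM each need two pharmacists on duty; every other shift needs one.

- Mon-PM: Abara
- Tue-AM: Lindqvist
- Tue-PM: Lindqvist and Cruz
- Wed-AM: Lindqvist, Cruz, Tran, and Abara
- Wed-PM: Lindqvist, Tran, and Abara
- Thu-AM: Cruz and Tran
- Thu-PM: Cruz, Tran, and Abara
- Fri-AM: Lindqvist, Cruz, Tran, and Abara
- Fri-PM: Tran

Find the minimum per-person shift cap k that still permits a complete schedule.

4

With 4 pharmacists and 14 worker-slots to fill, someone must work at least ⌈14/4⌉ = 4 shifts, so k ≥ 4.
k = 4 works: Mon-PM→Abara, Tue-AM→Lindqvist, Tue-PM→Lindqvist, Wed-AM→Lindqvist+Cruz, Wed-PM→Lindqvist+Tran, Thu-AM→Cruz+Tran, Thu-PM→Cruz+Tran, Fri-AM→Cruz+Abara, Fri-PM→Tran.
Loads: Lindqvist 4, Cruz 4, Tran 4, Abara 2 — all ≤ 4.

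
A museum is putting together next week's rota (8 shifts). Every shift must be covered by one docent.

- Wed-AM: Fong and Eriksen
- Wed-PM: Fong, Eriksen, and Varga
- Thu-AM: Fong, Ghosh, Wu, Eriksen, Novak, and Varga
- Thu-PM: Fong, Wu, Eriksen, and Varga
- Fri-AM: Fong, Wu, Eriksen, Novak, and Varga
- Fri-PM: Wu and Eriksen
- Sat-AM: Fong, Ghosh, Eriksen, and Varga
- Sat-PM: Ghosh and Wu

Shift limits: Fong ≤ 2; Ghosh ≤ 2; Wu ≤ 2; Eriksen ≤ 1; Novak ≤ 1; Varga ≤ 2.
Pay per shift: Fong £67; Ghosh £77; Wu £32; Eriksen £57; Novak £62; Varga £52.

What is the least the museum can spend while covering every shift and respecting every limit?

£421

Picking the cheapest available docent for each shift independently would cost £321, but that ignores the shift limits.
An optimal schedule: Wed-AM→Eriksen, Wed-PM→Varga, Thu-AM→Fong, Thu-PM→Varga, Fri-AM→Novak, Fri-PM→Wu, Sat-AM→Fong, Sat-PM→Wu.
Total: 57 + 52 + 67 + 52 + 62 + 32 + 67 + 32 = £421.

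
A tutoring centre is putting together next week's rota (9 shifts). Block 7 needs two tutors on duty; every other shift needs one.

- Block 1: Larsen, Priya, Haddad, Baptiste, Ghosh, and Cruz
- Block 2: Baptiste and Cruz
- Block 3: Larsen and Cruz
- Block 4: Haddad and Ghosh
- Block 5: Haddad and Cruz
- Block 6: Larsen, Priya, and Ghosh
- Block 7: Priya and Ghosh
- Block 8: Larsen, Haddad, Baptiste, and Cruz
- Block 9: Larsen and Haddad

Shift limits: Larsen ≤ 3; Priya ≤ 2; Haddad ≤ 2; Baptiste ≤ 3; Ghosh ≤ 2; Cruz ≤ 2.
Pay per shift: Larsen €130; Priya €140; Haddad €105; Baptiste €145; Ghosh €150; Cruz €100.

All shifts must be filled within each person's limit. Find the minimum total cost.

Block 7 can only be covered by Priya and Ghosh, so that assignment is forced.
Picking the cheapest available tutor for each shift independently would cost €1130, but that ignores the shift limits.
An optimal schedule: Block 1→Priya, Block 2→Cruz, Block 3→Cruz, Block 4→Haddad, Block 5→Haddad, Block 6→Larsen, Block 7→Priya+Ghosh, Block 8→Larsen, Block 9→Larsen.
Total: 140 + 100 + 100 + 105 + 105 + 130 + 140 + 150 + 130 + 130 = €1230.

€1230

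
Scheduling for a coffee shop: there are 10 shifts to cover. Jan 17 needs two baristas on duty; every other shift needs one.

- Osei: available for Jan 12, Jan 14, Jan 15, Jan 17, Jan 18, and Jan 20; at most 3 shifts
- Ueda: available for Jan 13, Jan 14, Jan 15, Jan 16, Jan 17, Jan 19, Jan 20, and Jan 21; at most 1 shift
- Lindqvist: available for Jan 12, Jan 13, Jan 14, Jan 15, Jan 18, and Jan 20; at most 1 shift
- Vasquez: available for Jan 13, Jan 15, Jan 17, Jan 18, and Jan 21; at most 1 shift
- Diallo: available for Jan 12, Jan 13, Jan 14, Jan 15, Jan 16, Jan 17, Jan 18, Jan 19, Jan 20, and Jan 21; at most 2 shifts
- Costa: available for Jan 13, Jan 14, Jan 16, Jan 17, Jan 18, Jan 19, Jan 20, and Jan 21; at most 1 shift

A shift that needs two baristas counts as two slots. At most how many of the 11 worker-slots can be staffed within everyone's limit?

Total capacity across all baristas is 3+1+1+1+2+1 = 9, and 11 slots are needed, so at most 9 can be filled.
An assignment achieving 9: Jan 12→Osei, Jan 13→Lindqvist, Jan 14→Osei, Jan 15→Osei, Jan 16→Ueda, Jan 17→Diallo+Costa, Jan 19→Diallo, Jan 21→Vasquez.
Loads: Osei 3/3, Ueda 1/1, Lindqvist 1/1, Vasquez 1/1, Diallo 2/2, Costa 1/1.

9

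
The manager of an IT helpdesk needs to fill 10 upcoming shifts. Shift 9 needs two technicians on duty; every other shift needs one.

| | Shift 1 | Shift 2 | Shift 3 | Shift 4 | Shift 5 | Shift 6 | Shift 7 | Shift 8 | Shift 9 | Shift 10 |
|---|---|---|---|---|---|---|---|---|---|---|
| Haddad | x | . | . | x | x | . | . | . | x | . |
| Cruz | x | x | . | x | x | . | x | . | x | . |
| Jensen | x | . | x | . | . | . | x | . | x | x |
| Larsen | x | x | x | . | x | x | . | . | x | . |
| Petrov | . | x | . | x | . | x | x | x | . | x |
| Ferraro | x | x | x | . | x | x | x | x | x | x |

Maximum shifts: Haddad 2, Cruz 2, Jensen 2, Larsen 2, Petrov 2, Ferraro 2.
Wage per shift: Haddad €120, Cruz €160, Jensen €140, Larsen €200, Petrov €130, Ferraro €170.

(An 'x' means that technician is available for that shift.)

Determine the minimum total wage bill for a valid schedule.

€1640

Picking the cheapest available technician for each shift independently would cost €1410, but that ignores the shift limits.
An optimal schedule: Shift 1→Ferraro, Shift 2→Cruz, Shift 3→Jensen, Shift 4→Haddad, Shift 5→Haddad, Shift 6→Petrov, Shift 7→Cruz, Shift 8→Petrov, Shift 9→Ferraro+Larsen, Shift 10→Jensen.
Total: 170 + 160 + 140 + 120 + 120 + 130 + 160 + 130 + 170 + 200 + 140 = €1640.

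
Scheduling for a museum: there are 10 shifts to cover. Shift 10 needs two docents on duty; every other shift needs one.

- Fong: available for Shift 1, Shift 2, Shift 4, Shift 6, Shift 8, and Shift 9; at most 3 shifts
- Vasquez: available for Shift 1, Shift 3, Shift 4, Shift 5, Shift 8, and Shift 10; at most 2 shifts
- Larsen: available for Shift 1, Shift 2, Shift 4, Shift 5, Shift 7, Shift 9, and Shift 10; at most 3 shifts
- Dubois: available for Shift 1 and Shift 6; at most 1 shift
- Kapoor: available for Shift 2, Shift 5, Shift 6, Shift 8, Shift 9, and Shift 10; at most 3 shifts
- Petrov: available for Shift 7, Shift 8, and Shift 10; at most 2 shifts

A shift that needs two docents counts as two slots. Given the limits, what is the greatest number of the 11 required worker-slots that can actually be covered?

11

Total capacity across all docents is 3+2+3+1+3+2 = 14, and 11 slots are needed, so at most 11 can be filled.
An assignment achieving 11: Shift 1→Larsen, Shift 2→Fong, Shift 3→Vasquez, Shift 4→Fong, Shift 5→Vasquez, Shift 6→Fong, Shift 7→Larsen, Shift 8→Kapoor, Shift 9→Larsen, Shift 10→Kapoor+Petrov.
Loads: Fong 3/3, Vasquez 2/2, Larsen 3/3, Dubois 0/1, Kapoor 2/3, Petrov 1/2.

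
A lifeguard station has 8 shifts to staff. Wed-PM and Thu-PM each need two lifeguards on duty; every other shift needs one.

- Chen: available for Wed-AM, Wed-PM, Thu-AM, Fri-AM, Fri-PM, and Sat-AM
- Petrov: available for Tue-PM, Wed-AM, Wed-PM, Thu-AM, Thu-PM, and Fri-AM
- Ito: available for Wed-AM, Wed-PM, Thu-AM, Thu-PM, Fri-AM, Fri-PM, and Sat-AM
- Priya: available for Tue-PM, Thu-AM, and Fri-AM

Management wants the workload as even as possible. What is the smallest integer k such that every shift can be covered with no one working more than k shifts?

With 4 lifeguards and 10 worker-slots to fill, someone must work at least ⌈10/4⌉ = 3 shifts, so k ≥ 3.
k = 3 works: Tue-PM→Petrov, Wed-AM→Chen, Wed-PM→Petrov+Ito, Thu-AM→Ito, Thu-PM→Petrov+Ito, Fri-AM→Priya, Fri-PM→Chen, Sat-AM→Chen.
Loads: Chen 3, Petrov 3, Ito 3, Priya 1 — all ≤ 3.

3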